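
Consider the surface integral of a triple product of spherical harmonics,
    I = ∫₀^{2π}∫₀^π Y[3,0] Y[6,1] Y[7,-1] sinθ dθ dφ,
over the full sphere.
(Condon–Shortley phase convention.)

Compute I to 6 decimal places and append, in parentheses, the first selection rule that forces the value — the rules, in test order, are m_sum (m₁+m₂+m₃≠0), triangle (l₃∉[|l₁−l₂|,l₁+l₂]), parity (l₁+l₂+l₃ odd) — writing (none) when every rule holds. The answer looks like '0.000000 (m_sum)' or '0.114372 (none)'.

Rules hold: Σm=0, L=16 even, 3≤7≤9.
N = 7·13·15 = 1365
Δ = 2!·4!·10!/17! = 1/2042040
Racah Σ t=0..2: t=0:+1/207360 t=1:−1/57600 t=2:+1/207360 = -1/129600
⇒ 3j(3 6 7; 0 0 0)² = 168/12155, sgn +1
Racah Σ t=0..2: t=0:+1/362880 t=1:−1/69120 t=2:+1/172800 = -43/7257600
⇒ 3j(3 6 7; 0 1 -1)² = 1849/170170, sgn -1
4πI² = N·(3j₀)²·(3jₘ)² = 465948/2272985
I = -1·√(0.204994/4π) = -0.12772194
No selection rule forces the value: the integral is nonzero (none).

-0.127722 (none)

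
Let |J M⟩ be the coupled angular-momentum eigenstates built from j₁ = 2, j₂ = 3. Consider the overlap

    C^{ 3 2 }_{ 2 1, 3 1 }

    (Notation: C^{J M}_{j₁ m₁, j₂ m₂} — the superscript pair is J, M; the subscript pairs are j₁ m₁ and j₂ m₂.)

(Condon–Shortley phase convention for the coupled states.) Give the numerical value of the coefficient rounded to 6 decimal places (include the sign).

-0.500000

triangle: 2!·2!·4!/9! = 96/362880
(j±m)!: 3!·1!·4!·2!·5!·1! = 34560
prefactor² = (2J+1)·Δ·N² = 64
  k=0: +1/(0!·2!·1!·4!·1!·0!) = 1/48
  k=1: −1/(1!·1!·0!·3!·2!·1!) = -1/12
Σ = -1/16  ⇒  CG² = 64·(-1/16)² = 1/4
CG = −√(1/4) = -0.500000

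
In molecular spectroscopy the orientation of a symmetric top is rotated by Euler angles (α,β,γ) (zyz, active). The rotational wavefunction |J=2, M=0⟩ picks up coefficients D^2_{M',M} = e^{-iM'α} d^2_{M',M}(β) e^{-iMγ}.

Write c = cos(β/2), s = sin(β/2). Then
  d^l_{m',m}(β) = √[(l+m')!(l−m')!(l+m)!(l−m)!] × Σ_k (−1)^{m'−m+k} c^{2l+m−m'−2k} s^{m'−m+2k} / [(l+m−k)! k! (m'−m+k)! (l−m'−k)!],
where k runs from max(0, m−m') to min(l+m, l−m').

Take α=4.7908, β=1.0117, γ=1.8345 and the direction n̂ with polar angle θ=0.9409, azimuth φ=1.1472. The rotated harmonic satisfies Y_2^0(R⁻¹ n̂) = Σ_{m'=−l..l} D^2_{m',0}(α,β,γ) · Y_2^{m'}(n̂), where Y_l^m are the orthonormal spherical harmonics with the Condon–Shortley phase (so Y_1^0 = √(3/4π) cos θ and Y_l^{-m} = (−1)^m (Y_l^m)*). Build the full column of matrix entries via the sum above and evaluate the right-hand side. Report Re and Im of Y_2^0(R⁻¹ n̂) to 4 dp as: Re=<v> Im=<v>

Re=-0.2369 Im=0.0000

Need the full column D^2_{m',0} for m'=−2..2 at α=4.7908, β=1.0117, γ=1.8345.
cos(β/2)=0.874763, sin(β/2)=0.484551
d^2_{-2,0}: single k=2 term ⇒ +0.440084;  D = -0.434684-0.068732i
d^2_{-1,0}: k∈[1..2] ⇒ +0.794486 -0.243773 = +0.550714;  D = +0.043138-0.549021i
d^2_{0,0}: k∈[0..2] ⇒ +0.585547 -0.718654 +0.055126 = -0.077981;  D = -0.077981+0.000000i
d^2_{1,0}: k∈[0..1] ⇒ -0.794486 +0.243773 = -0.550714;  D = -0.043138-0.549021i
d^2_{2,0}: single k=0 term ⇒ +0.440084;  D = -0.434684+0.068732i
Y_2^{m'}(θ=0.9409,φ=1.1472) and Σ D·Y over m':
  (-0.4347-0.0687i)·(-0.1670-0.1890i)  (+0.0431-0.5490i)·(+0.1512-0.3352i)  (-0.0780+0.0000i)·(+0.0129+0.0000i)  (-0.0431-0.5490i)·(-0.1512-0.3352i)  (-0.4347+0.0687i)·(-0.1670+0.1890i)
Y_2^0(R⁻¹ n̂) = -0.236872+0.000000i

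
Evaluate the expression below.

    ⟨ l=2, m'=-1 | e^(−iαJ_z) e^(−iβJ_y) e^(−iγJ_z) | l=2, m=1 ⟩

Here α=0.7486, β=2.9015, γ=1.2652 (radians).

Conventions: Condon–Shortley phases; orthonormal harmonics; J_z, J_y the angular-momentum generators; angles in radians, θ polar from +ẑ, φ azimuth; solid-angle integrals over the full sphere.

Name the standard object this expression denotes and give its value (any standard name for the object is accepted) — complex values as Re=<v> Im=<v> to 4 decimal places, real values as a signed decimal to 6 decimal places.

Wigner D-matrix element, Re=-0.8079 Im=0.4589

This is a Wigner D-matrix element — the rotation-matrix element ⟨l m'| R(α,β,γ) |l m⟩ in the angular-momentum basis.
First d^2_{-1,1}(β=2.9015), then the phase factors e^{-i(-1)α} and e^{-i(1)γ}:
Half-angle: c=0.119758, s=0.992803. N=√(1·6·6·1)=6.000000
Admissible k: 2..3 (factorial args all ≥0)
  k=2: (−1)^0·6.0000/(2)·0.1198^2·0.9928^2 = +0.042409
  k=3: (−1)^1·6.0000/(6)·0.1198^0·0.9928^4 = -0.971522
d^2_{-1,1}(2.9015) = +0.042409 -0.971522 = -0.929113
Attach z-rotation phases: D = e^{-i(-1)(0.7486)}·(-0.929113)·e^{-i(1)(1.2652)} = -0.807867+0.458914i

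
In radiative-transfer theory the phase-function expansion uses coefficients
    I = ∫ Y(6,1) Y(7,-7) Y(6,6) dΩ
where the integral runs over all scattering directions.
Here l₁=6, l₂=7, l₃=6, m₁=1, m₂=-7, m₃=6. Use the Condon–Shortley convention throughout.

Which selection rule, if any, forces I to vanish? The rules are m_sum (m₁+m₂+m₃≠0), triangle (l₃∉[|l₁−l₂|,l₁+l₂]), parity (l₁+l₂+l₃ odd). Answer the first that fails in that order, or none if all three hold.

parity

azimuthal sum: 1 − 7 + 6 = 0  ✓
1 ≤ 6 ≤ 13 (triangle on l)  ✓
L = 6 + 7 + 6 = 19 (odd)  ✗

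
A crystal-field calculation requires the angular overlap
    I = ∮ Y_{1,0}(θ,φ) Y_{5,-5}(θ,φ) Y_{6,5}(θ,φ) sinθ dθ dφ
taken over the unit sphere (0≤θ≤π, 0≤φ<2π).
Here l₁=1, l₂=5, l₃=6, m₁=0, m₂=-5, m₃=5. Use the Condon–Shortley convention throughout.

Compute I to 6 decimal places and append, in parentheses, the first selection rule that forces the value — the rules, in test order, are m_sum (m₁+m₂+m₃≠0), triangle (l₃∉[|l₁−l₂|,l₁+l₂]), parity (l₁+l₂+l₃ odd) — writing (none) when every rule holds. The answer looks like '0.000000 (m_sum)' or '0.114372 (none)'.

Rules hold: Σm=0, L=12 even, 4≤6≤6.
N = 3·11·13 = 429
Δ = 0!·2!·10!/13! = 1/858
Racah Σ t=0..0: t=0:+1/14400 = 1/14400
⇒ 3j(1 5 6; 0 0 0)² = 6/143, sgn +1
Racah Σ t=0..0: t=0:+1/3628800 = 1/3628800
⇒ 3j(1 5 6; 0 -5 5)² = 1/78, sgn -1
4πI² = N·(3j₀)²·(3jₘ)² = 3/13
I = -1·√(0.230769/4π) = -0.13551395
No selection rule forces the value: the integral is nonzero (none).

-0.135514 (none)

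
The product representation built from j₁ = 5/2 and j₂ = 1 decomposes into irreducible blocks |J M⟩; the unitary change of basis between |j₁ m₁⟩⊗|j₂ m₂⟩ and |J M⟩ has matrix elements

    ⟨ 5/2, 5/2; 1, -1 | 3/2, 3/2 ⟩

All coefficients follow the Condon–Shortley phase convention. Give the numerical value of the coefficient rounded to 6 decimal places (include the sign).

triangle: 2!*3!*0!/6! = 12/720
(j±m)!: 5!*0!*0!*2!*3!*0! = 1440
prefactor² = (2J+1)*Δ*N² = 96
  k=0: +1/(0!*2!*0!*0!*3!*0!) = 1/12
Σ = 1/12  ⇒  CG² = 96*(1/12)² = 2/3
CG = +√(2/3) = +0.816497

+0.816497  (= +√(2/3))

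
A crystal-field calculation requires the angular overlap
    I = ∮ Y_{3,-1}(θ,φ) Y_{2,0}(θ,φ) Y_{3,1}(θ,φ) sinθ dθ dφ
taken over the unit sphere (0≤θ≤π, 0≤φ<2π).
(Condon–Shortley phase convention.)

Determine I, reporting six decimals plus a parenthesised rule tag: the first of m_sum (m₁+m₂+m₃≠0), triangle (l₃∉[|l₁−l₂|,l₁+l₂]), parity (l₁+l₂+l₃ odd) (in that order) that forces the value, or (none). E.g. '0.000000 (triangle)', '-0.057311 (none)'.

m-sum 0 ✓  L=8 even ✓  1≤3≤5 ✓
Π(2lᵢ+1) = 7×5×7 = 245
triangle coeff Δ(3,2,3) = 1/3780
Σ_t [0,2]: t=0:+1/24 t=1:−1/4 t=2:+1/24 = -1/6
(3j)²=4/105 [(3 2 3; 0 0 0)], sign=+1
Σ_t [0,2]: t=0:+1/96 t=1:−1/6 t=2:+1/16 = -3/32
(3j)²=3/140 [(3 2 3; -1 0 1)], sign=-1
⇒ 4πI² = 1/5
I = (-1)√(1/5/(4π)) = -0.12615663
No selection rule forces the value: the integral is nonzero (none).

-0.126157 (none)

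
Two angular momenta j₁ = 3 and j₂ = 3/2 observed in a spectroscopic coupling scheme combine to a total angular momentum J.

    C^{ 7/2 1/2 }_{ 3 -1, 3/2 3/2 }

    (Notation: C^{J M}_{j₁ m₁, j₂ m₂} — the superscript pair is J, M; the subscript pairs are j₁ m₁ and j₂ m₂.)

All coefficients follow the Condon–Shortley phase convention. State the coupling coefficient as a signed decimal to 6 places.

√[8·1!5!2!/9! · 2!4!3!0!4!3!] = √(1536/7)
  +(−1)^1/∏(1,0,3,2,2,0)! = -1/24  (running -1/24)
⟨..|..⟩ = √(1536/7)·(-1/24) = -0.617213

−√(8/21) = -0.617213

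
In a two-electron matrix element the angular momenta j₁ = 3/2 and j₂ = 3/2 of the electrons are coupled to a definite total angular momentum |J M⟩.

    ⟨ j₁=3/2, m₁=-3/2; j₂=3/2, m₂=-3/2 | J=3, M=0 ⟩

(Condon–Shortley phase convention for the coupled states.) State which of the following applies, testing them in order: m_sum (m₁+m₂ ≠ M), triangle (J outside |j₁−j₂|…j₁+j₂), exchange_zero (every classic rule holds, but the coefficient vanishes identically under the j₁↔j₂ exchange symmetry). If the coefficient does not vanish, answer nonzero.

m_sum

m-sum: m₁+m₂ = -3/2+(-3/2) = -3, M = 0  ✗ ⇒ coefficient is 0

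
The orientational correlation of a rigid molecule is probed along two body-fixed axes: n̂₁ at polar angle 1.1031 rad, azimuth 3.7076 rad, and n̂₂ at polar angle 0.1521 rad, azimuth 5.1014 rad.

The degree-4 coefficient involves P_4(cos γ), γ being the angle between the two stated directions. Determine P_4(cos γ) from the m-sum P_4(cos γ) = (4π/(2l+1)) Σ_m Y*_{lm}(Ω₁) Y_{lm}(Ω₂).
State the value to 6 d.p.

-0.238930

Expand P_4 via completeness: Σ_{m} conj(Y_{4,m}) at Ω₁ times Y_{4,m} at Ω₂ —
  m=-4: (-0.17952 + 0.21608j) × (0.00000 - 0.00023j) = 0.00005 + 0.00004j  (running Σ = 0.00005 + 0.00004j)
  m=-3: (0.05092 - 0.39807j) × (-0.00396 - 0.00169j) = -0.00087 + 0.00149j  (running Σ = -0.00082 + 0.00153j)
  m=-2: (0.04787 + 0.10200j) × (-0.03194 + 0.03147j) = -0.00474 - 0.00175j  (running Σ = -0.00556 - 0.00022j)
  m=-1: (0.25345 + 0.16103j) × (0.10317 + 0.25170j) = -0.01438 + 0.08041j  (running Σ = -0.01995 + 0.08019j)
  m=0: (-0.17472 + 0.00000j) × (0.75110 + 0.00000j) = -0.13123 + 0.00000j  (running Σ = -0.15118 + 0.08019j)
  m=1: (-0.25345 + 0.16103j) × (-0.10317 + 0.25170j) = -0.01438 - 0.08041j  (running Σ = -0.16556 - 0.00022j)
  m=2: (0.04787 - 0.10200j) × (-0.03194 - 0.03147j) = -0.00474 + 0.00175j  (running Σ = -0.17030 + 0.00153j)
  m=3: (-0.05092 - 0.39807j) × (0.00396 - 0.00169j) = -0.00087 - 0.00149j  (running Σ = -0.17117 + 0.00004j)
  m=4: (-0.17952 - 0.21608j) × (0.00000 + 0.00023j) = 0.00005 - 0.00004j  (running Σ = -0.17112 + 0.00000j)
Accumulated sum -0.17112 + 0.00000j; after 4π/(2l+1) scaling, -0.23893 + 0.00000j ⇒ P_4 = -0.238930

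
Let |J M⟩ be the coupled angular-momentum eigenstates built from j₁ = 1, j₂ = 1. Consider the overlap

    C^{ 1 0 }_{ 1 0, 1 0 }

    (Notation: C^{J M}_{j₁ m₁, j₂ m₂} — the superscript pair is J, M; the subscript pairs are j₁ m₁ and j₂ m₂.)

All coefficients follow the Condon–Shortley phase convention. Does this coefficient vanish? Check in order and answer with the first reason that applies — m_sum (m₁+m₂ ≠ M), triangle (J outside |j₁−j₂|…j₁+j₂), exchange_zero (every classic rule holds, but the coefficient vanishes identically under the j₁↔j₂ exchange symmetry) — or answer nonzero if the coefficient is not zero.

exchange_zero

m-sum: m₁+m₂ = 0+0 = 0, M = 0  ✓
triangle: |j₁−j₂| = 0 ≤ J = 1 ≤ j₁+j₂ = 2  ✓
exchange: j₁=j₂ and m₁=m₂, and (−1)^(j₁+j₂−J) = (−1)^1 = −1 forces ⟨j₁m₁;j₂m₂|JM⟩ = −⟨j₂m₂;j₁m₁|JM⟩ = −⟨j₁m₁;j₂m₂|JM⟩ ⇒ the coefficient vanishes identically
Racah sum check: Σ_k collapses to 0 ⇒ CG = 0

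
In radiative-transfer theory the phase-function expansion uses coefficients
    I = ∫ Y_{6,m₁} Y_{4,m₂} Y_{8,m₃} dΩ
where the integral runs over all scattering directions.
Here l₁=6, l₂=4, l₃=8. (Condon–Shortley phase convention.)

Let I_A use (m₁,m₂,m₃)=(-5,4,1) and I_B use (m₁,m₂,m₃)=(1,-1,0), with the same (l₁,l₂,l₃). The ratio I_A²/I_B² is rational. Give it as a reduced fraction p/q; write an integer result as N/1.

Shared (l₁,l₂,l₃)=(6,4,8): N and (l;000)² cancel in I_A²/I_B².
A: Δ = 2!·10!·6!/19! = 1/23279256; Racah Σ t=2..2: t=2:+1/522547200 = 1/522547200; ⇒ 3j(6 4 8; -5 4 1)² = 35/75582, sgn -1
B: Δ = 2!·10!·6!/19! = 1/23279256; Racah Σ t=0..2: t=0:+1/1036800 t=1:−1/829440 t=2:+1/7257600 = -1/9676800; ⇒ 3j(6 4 8; 1 -1 0)² = 15/46189, sgn -1
I_A²/I_B² = (35/75582)/(15/46189) = 77/54

77/54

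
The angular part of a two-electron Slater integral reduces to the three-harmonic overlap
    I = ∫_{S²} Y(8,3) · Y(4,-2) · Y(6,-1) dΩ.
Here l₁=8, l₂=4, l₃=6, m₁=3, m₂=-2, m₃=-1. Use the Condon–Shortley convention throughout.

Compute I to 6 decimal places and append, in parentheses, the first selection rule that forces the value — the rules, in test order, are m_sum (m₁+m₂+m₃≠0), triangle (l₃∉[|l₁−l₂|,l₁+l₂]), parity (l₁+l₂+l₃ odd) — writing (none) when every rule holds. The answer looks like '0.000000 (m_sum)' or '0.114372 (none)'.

m-sum 0 ✓  L=18 even ✓  4≤6≤12 ✓
Π(2lᵢ+1) = 17×9×13 = 1989
triangle coeff Δ(8,4,6) = 1/23279256
Σ_t [2,4]: t=2:+1/1658880 t=3:−1/518400 t=4:+1/1658880 = -1/1382400
(3j)²=504/46189 [(8 4 6; 0 0 0)], sign=-1
Σ_t [0,2]: t=0:+1/20736000 t=1:−1/2073600 t=2:+1/2903040 = -13/145152000
(3j)²=13/9044 [(8 4 6; 3 -2 -1)], sign=+1
⇒ 4πI² = 2106/67507
I = (-1)√(2106/67507/(4π)) = -0.04982529
No selection rule forces the value: the integral is nonzero (none).

-0.049825 (none)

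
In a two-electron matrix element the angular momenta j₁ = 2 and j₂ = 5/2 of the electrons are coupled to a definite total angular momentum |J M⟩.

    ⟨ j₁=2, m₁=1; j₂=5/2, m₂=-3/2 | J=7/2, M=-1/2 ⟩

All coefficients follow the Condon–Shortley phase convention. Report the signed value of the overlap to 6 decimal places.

+0.619780

√[8·1!3!4!/9! · 3!1!1!4!3!4!] = √(2304/35)
  +(−1)^0/∏(0,1,1,1,2,3)! = 1/12  (running 1/12)
  +(−1)^1/∏(1,0,0,0,3,4)! = -1/144  (running 11/144)
⟨..|..⟩ = √(2304/35)·(11/144) = +0.619780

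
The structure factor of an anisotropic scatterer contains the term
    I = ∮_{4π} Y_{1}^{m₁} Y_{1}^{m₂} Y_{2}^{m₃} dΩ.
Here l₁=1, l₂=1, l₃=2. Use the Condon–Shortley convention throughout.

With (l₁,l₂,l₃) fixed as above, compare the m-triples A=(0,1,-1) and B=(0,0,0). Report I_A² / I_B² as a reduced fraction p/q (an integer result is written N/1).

l's match ⇒ only the (l;m) 3-j factors differ between A and B.
A: triangle coeff Δ(1,1,2) = 1/30; Σ_t [0,0]: t=0:+1/2 = 1/2; (3j)²=1/10 [(1 1 2; 0 1 -1)], sign=-1
B: triangle coeff Δ(1,1,2) = 1/30; Σ_t [0,0]: t=0:+1/1 = 1/1; (3j)²=2/15 [(1 1 2; 0 0 0)], sign=+1
I_A²/I_B² = (1/10)/(2/15) = 3/4

3/4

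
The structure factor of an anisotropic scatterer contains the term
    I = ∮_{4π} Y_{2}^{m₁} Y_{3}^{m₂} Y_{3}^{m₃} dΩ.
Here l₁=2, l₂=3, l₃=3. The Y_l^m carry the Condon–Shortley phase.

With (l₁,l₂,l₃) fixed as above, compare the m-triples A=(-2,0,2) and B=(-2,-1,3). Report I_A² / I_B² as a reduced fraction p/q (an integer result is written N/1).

l's match ⇒ only the (l;m) 3-j factors differ between A and B.
A: triangle coeff Δ(2,3,3) = 1/3780; Σ_t [2,2]: t=2:+1/24 = 1/24; (3j)²=1/21 [(2 3 3; -2 0 2)], sign=-1
B: triangle coeff Δ(2,3,3) = 1/3780; Σ_t [2,2]: t=2:+1/96 = 1/96; (3j)²=1/42 [(2 3 3; -2 -1 3)], sign=+1
I_A²/I_B² = (1/21)/(1/42) = 2/1

2/1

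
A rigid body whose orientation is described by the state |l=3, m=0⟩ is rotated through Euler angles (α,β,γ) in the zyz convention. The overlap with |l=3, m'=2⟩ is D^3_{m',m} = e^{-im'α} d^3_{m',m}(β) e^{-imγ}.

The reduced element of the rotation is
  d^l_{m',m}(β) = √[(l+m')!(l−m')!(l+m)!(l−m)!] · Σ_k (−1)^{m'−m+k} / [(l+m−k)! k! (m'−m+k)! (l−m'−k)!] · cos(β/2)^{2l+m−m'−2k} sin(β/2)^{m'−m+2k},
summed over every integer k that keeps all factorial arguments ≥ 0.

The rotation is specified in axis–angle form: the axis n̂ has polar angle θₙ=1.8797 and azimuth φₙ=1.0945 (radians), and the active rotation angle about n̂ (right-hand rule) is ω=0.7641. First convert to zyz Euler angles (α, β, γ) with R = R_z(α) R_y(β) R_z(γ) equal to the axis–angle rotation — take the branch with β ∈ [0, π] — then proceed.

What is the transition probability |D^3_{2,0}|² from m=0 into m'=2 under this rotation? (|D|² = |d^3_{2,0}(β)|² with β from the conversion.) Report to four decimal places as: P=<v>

Axis–angle → zyz. n̂ = (sinθₙcosφₙ, sinθₙsinφₙ, cosθₙ) = (+0.436789, +0.846635, -0.304014), ω = 0.7641.
R = I cosω + sinω [n̂]ₓ + (1−cosω) n̂n̂ᵀ gives
  R = [+0.775043, +0.313146, +0.548861; -0.107541, +0.921269, -0.373762; -0.622691, +0.230656, +0.747699]
β = atan2(√(R₁₃²+R₂₃²), R₃₃) = 0.726206; α = atan2(R₂₃, R₁₃) mod 2π = 5.685341; γ = atan2(R₃₂, −R₃₁) mod 2π = 0.354748
D^3_{2,0}(5.6853,0.7262,0.3547) = e^{-i·2·5.6853}·d^3_{2,0}(0.7262)·e^{-i·0·0.3547}. Compute d first:
c=cos(0.726206/2)=0.934799, s=sin(0.726206/2)=0.355177; N=√[120·1·6·6]=65.726707
Admissible k: 0..1 (factorial args all ≥0)
  k=0: (−1)^2·65.7267/(12)·0.9348^4·0.3552^2 = +0.527622
  k=1: (−1)^3·65.7267/(12)·0.9348^2·0.3552^4 = -0.076169
d^3_{2,0}(0.7262) = +0.527622 -0.076169 = +0.451454
|D^3_{2,0}|² = |d^3_{2,0}(β)|² = (+0.451454)² = 0.203810 (the z-rotation phases have unit modulus)

P=0.2038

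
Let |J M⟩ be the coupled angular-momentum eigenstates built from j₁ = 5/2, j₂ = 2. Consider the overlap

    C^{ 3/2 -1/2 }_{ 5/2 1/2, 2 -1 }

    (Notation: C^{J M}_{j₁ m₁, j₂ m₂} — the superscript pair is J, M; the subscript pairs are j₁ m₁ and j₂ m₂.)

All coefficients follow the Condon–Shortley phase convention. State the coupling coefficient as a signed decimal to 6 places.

−√(5/21) ≈ -0.487950

√[4·3!2!1!/7! · 3!2!1!3!1!2!] = √(48/35)
  +(−1)^0/∏(0,3,2,1,0,0)! = 1/12  (running 1/12)
  +(−1)^1/∏(1,2,1,0,1,1)! = -1/2  (running -5/12)
⟨..|..⟩ = √(48/35)·(-5/12) = -0.487950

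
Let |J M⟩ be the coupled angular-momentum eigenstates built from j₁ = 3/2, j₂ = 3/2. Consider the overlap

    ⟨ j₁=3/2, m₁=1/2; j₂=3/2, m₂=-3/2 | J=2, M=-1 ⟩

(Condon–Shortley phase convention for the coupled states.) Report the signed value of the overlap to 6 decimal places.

+√(1/2) = +0.707107

j₁+j₂−J=1  J+j₁−j₂=2  J−j₁+j₂=2  j₁+j₂+J+1=6
(j₁±m₁, j₂±m₂, J±M) = (2,1,0,3,1,3)
P² = 2
sum k=0..0:
  [0] +1/2 = 1/2
S = 1/2
C² = P²·S² = 1/2 ; C = +0.707107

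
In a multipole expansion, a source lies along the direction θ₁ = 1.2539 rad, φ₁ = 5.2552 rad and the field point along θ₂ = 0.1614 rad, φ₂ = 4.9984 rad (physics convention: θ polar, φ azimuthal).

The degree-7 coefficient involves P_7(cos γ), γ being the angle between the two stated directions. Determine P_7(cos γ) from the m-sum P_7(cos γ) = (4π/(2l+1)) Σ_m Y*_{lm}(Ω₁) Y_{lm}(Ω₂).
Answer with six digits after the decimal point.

Addition theorem: P_7(cos γ) = (4π/15) Σ_m Y*_{lm}(Ω₁) Y_{lm}(Ω₂), m = −7…7:
  m=-7: Y*=0.21390 - 0.27669j  Y=-0.00000 + 0.00000j  product -0.00000 + 0.00000j
  m=-6: Y*=0.42629 + 0.04936j  Y=0.00000 + 0.00003j  product 0.00000 + 0.00001j
  m=-5: Y*=0.03092 + 0.06786j  Y=0.00045 + 0.00006j  product 0.00001 + 0.00003j
  m=-4: Y*=0.18303 - 0.26728j  Y=0.00193 - 0.00425j  product -0.00078 - 0.00129j
  m=-3: Y*=0.19526 + 0.01127j  Y=-0.02585 - 0.02234j  product -0.00480 - 0.00465j
  m=-2: Y*=-0.11634 - 0.22067j  Y=-0.14603 + 0.09402j  product 0.03774 + 0.02129j
  m=-1: Y*=0.12022 - 0.19928j  Y=0.15454 + 0.52551j  product 0.12330 + 0.03238j
  m=+0: Y*=-0.22456 + 0.00000j  Y=0.72860 + 0.00000j  product -0.16362 + 0.00000j
  m=+1: Y*=-0.12022 - 0.19928j  Y=-0.15454 + 0.52551j  product 0.12330 - 0.03238j
  m=+2: Y*=-0.11634 + 0.22067j  Y=-0.14603 - 0.09402j  product 0.03774 - 0.02129j
  m=+3: Y*=-0.19526 + 0.01127j  Y=0.02585 - 0.02234j  product -0.00480 + 0.00465j
  m=+4: Y*=0.18303 + 0.26728j  Y=0.00193 + 0.00425j  product -0.00078 + 0.00129j
  m=+5: Y*=-0.03092 + 0.06786j  Y=-0.00045 + 0.00006j  product 0.00001 - 0.00003j
  m=+6: Y*=0.42629 - 0.04936j  Y=0.00000 - 0.00003j  product 0.00000 - 0.00001j
  m=+7: Y*=-0.21390 - 0.27669j  Y=0.00000 + 0.00000j  product -0.00000 - 0.00000j
Total Σ_m = 0.14732 - 0.00000j. Multiply by 0.837758: 0.12342 - 0.00000j. P_7(cos γ) = 0.123419

0.123419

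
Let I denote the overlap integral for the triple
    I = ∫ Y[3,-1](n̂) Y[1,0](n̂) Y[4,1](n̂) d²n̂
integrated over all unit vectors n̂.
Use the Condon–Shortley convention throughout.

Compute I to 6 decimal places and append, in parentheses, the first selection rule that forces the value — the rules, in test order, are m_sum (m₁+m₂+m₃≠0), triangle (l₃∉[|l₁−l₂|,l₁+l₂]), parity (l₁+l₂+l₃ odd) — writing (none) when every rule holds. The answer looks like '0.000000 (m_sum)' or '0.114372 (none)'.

Checks pass: Σm=0; 8 even; l₃=4∈[2,4].
(2·3+1)(2·1+1)(2·4+1) = 189
Δ: 0! 6! 2! / 9! → 1/252
sum: t=0:+1/36 = 1/36
3j²(3 1 4; 0 0 0) = Δ·Π!·Σ² = 4/63  (sign +1)
sum: t=0:+1/48 = 1/48
3j²(3 1 4; -1 0 1) = Δ·Π!·Σ² = 5/84  (sign -1)
combine: 4πI² = 189·4/63·5/84 = 5/7
take √, sign -1: I = -0.23841361
No selection rule forces the value: the integral is nonzero (none).

-0.238414 (none)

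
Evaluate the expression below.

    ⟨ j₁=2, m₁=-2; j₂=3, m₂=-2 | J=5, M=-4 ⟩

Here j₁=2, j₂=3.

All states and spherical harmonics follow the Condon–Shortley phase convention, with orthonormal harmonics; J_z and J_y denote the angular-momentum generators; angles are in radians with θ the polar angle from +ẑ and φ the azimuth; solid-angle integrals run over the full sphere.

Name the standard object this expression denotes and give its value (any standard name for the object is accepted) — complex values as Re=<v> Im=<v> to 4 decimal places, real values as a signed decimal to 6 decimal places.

This is a Clebsch–Gordan (vector-coupling) coefficient.
j₁+j₂−J=0  J+j₁−j₂=4  J−j₁+j₂=6  j₁+j₂+J+1=11
(j₁±m₁, j₂±m₂, J±M) = (0,4,1,5,1,9)
P² = 4976640
sum k=0..0:
  [0] +1/2880 = 1/2880
S = 1/2880
C² = P²·S² = 3/5 ; C = +0.774597

Clebsch–Gordan coefficient, +√(3/5) ≈ +0.774597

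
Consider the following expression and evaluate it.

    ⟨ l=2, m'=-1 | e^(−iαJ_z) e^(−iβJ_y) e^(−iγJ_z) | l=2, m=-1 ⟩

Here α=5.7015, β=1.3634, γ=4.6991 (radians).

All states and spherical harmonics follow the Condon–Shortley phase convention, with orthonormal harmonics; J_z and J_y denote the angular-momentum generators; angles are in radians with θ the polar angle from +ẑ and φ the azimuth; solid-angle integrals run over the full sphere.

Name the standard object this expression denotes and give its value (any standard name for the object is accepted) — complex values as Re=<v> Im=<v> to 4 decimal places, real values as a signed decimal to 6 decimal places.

Wigner D-matrix element, Re=0.1988 Im=0.2937

This is a Wigner D-matrix element — the rotation-matrix element ⟨l m'| R(α,β,γ) |l m⟩ in the angular-momentum basis.
D^2_{-1,-1}(5.7015,1.3634,4.6991) = e^{-i·-1·5.7015}·d^2_{-1,-1}(1.3634)·e^{-i·-1·4.6991}. Compute d first:
With c≡cos(β/2)=0.776503 and s≡sin(β/2)=0.630114, N=[1·6·1·6]^{1/2}=6.000000
k: max(0,(-1)−(-1))=0 … min(2+(-1),2−(-1))=1
  k=0: (−1)^0·6.0000/(6)·0.7765^4·0.6301^0 = +0.363556
  k=1: (−1)^1·6.0000/(2)·0.7765^2·0.6301^2 = -0.718200
d^2_{-1,-1}(1.3634) = +0.363556 -0.718200 = -0.354644
Phases: e^{-i·(-1)·5.7015}=+0.835538-0.549433i, e^{-i·(-1)·4.6991}=-0.013289-0.999912i ⇒ D=+0.198773+0.293703i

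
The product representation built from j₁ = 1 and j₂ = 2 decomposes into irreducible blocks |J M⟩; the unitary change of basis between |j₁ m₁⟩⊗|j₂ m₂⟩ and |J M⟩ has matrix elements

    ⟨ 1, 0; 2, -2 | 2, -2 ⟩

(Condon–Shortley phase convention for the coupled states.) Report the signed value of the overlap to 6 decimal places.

+0.816497  (= +√(2/3))

triangle: 1!*1!*3!/6! = 6/720
(j±m)!: 1!*1!*0!*4!*0!*4! = 576
prefactor² = (2J+1)*Δ*N² = 24
  k=0: +1/(0!*1!*1!*0!*0!*3!) = 1/6
Σ = 1/6  ⇒  CG² = 24*(1/6)² = 2/3
CG = +√(2/3) = +0.816497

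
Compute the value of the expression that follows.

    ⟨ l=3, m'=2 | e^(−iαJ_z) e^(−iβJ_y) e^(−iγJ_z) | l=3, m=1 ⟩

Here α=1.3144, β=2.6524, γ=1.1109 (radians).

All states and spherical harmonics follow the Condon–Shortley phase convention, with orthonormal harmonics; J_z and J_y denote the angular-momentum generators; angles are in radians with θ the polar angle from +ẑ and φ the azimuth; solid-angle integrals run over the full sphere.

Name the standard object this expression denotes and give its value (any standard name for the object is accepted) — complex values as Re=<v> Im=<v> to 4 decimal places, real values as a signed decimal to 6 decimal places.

Wigner D-matrix element, Re=-0.0657 Im=0.0448

This is a Wigner D-matrix element — the rotation-matrix element ⟨l m'| R(α,β,γ) |l m⟩ in the angular-momentum basis.
D^3_{2,1}(1.3144,2.6524,1.1109) = e^{-i·2·1.3144}·d^3_{2,1}(2.6524)·e^{-i·1·1.1109}. Compute d first:
With c≡cos(β/2)=0.242165 and s≡sin(β/2)=0.970235, N=[120·1·24·2]^{1/2}=75.894664
The bounds max(0,m−m')=0 and min(l+m,l−m')=1 give 2 terms
  k=0: (−1)^1·75.8947/(24)·0.2422^5·0.9702^1 = -0.002555
  k=1: (−1)^2·75.8947/(12)·0.2422^3·0.9702^3 = +0.082034
d^3_{2,1}(2.6524) = -0.002555 +0.082034 = +0.079479
Attach z-rotation phases: D = e^{-i(2)(1.3144)}·(+0.079479)·e^{-i(1)(1.1109)} = -0.065681+0.044753i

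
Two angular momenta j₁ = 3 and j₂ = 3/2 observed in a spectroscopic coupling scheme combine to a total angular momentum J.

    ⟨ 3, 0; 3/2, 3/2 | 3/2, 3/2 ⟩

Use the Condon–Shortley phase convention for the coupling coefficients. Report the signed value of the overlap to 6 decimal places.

−√(1/35) = -0.169031

triangle: 3!×3!×0!/7! = 36/5040
(j±m)!: 3!×3!×3!×0!×3!×0! = 1296
prefactor² = (2J+1)×Δ×N² = 1296/35
  k=3: −1/(3!×0!×0!×0!×3!×0!) = -1/36
Σ = -1/36  ⇒  CG² = 1296/35×(-1/36)² = 1/35
CG = −√(1/35) = -0.169031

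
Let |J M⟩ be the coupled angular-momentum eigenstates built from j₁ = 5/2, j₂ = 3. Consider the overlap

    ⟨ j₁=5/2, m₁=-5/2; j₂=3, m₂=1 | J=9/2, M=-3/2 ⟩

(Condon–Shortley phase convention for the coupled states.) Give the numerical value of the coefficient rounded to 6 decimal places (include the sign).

j₁+j₂−J=1  J+j₁−j₂=4  J−j₁+j₂=5  j₁+j₂+J+1=11
(j₁±m₁, j₂±m₂, J±M) = (0,5,4,2,3,6)
P² = 1382400/77
sum k=1..1:
  [1] −1/288 = -1/288
S = -1/288
C² = P²·S² = 50/231 ; C = -0.465242

-0.465242  (= −√(50/231))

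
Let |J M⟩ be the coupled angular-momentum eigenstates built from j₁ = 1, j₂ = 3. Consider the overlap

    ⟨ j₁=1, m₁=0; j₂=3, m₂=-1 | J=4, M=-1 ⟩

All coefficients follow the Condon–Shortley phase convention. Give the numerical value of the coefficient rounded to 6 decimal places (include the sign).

triangle: 0!*2!*6!/9! = 1440/362880
(j±m)!: 1!*1!*2!*4!*3!*5! = 34560
prefactor² = (2J+1)*Δ*N² = 8640/7
  k=0: +1/(0!*0!*1!*2!*1!*4!) = 1/48
Σ = 1/48  ⇒  CG² = 8640/7*(1/48)² = 15/28
CG = +√(15/28) = +0.731925

+0.731925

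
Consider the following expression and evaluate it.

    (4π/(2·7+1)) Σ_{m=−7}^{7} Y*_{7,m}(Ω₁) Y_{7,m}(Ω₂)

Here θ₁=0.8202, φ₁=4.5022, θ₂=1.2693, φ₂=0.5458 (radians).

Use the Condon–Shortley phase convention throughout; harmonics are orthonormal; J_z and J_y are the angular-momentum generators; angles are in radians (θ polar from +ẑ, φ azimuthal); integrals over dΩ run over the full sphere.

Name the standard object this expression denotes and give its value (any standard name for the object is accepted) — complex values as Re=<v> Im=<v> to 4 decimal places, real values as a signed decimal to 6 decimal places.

This sum is the spherical-harmonic addition theorem: it equals the Legendre polynomial P_l(cos γ) of the angle γ between the two directions.
Term-by-term m-sum for l=7 (normalisation 4π/15 = 0.837758):
  m=-7: Y*=(0.055648, 0.005554)  Y=(-0.281694, 0.227333)  product (-0.016938, 0.011086)
  m=-6: Y*=(-0.059475, 0.185886)  Y=(-0.417460, 0.055940)  product (0.014430, -0.080927)
  m=-5: Y*=(-0.336192, -0.192424)  Y=(-0.039049, -0.017093)  product (0.009839, 0.013260)
  m=-4: Y*=(0.290972, -0.325112)  Y=(0.193059, 0.274816)  product (0.145521, 0.017198)
  m=-3: Y*=(0.082787, 0.113409)  Y=(0.010949, 0.164154)  product (-0.017710, 0.014831)
  m=-2: Y*=(0.272205, -0.121683)  Y=(0.125246, -0.241048)  product (0.004761, -0.080855)
  m=-1: Y*=(0.059775, 0.280185)  Y=(0.174609, -0.106048)  product (0.040150, 0.042584)
  m=+0: Y*=(0.221377, -0.000000)  Y=(-0.249770, 0.000000)  product (-0.055293, 0.000000)
  m=+1: Y*=(-0.059775, 0.280185)  Y=(-0.174609, -0.106048)  product (0.040150, -0.042584)
  m=+2: Y*=(0.272205, 0.121683)  Y=(0.125246, 0.241048)  product (0.004761, 0.080855)
  m=+3: Y*=(-0.082787, 0.113409)  Y=(-0.010949, 0.164154)  product (-0.017710, -0.014831)
  m=+4: Y*=(0.290972, 0.325112)  Y=(0.193059, -0.274816)  product (0.145521, -0.017198)
  m=+5: Y*=(0.336192, -0.192424)  Y=(0.039049, -0.017093)  product (0.009839, -0.013260)
  m=+6: Y*=(-0.059475, -0.185886)  Y=(-0.417460, -0.055940)  product (0.014430, 0.080927)
  m=+7: Y*=(-0.055648, 0.005554)  Y=(0.281694, 0.227333)  product (-0.016938, -0.011086)
Total Σ_m = (0.304813, 0.000000). Multiply by 0.837758: (0.255359, 0.000000). P_7(cos γ) = 0.255359

Legendre polynomial (addition theorem), +0.255359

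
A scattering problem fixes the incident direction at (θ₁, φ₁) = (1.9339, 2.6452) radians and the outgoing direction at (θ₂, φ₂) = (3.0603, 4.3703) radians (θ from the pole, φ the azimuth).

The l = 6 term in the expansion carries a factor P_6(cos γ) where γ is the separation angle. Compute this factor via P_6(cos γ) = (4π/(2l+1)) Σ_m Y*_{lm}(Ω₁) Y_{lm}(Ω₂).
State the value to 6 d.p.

0.209430

Addition theorem: P_6(cos γ) = (4π/13) Σ_m Y*_{lm}(Ω₁) Y_{lm}(Ω₂), m = −6…6:
  m=-6: (-0.318068-0.052387i) × (+0.000000-0.000000i) = -0.000000+0.000000i  (running Σ = -0.000000+0.000000i)
  m=-5: (-0.335272-0.260007i) × (+0.000006+0.000001i) = -0.000002-0.000002i  (running Σ = -0.000002-0.000002i)
  m=-4: (-0.042561-0.096660i) × (+0.000031+0.000151i) = +0.000013-0.000009i  (running Σ = +0.000011-0.000011i)
  m=-3: (-0.024843+0.303704i) × (-0.002357+0.001428i) = -0.000375-0.000751i  (running Σ = -0.000364-0.000763i)
  m=-2: (-0.115932+0.177720i) × (-0.026104-0.021290i) = +0.006810-0.002171i  (running Σ = +0.006447-0.002934i)
  m=-1: (+0.209355-0.113392i) × (+0.086842-0.243878i) = -0.009473-0.060904i  (running Σ = -0.003027-0.063838i)
  m=0: (+0.234994-0.000000i) × (+0.947727+0.000000i) = +0.222710+0.000000i  (running Σ = +0.219684-0.063838i)
  m=1: (-0.209355-0.113392i) × (-0.086842-0.243878i) = -0.009473+0.060904i  (running Σ = +0.210211-0.002934i)
  m=2: (-0.115932-0.177720i) × (-0.026104+0.021290i) = +0.006810+0.002171i  (running Σ = +0.217021-0.000763i)
  m=3: (+0.024843+0.303704i) × (+0.002357+0.001428i) = -0.000375+0.000751i  (running Σ = +0.216646-0.000011i)
  m=4: (-0.042561+0.096660i) × (+0.000031-0.000151i) = +0.000013+0.000009i  (running Σ = +0.216659-0.000002i)
  m=5: (+0.335272-0.260007i) × (-0.000006+0.000001i) = -0.000002+0.000002i  (running Σ = +0.216657+0.000000i)
  m=6: (-0.318068+0.052387i) × (+0.000000+0.000000i) = -0.000000-0.000000i  (running Σ = +0.216657+0.000000i)
Σ over m = +0.216657+0.000000i; ×(4π/13) → +0.209430+0.000000i. Real part: 0.209430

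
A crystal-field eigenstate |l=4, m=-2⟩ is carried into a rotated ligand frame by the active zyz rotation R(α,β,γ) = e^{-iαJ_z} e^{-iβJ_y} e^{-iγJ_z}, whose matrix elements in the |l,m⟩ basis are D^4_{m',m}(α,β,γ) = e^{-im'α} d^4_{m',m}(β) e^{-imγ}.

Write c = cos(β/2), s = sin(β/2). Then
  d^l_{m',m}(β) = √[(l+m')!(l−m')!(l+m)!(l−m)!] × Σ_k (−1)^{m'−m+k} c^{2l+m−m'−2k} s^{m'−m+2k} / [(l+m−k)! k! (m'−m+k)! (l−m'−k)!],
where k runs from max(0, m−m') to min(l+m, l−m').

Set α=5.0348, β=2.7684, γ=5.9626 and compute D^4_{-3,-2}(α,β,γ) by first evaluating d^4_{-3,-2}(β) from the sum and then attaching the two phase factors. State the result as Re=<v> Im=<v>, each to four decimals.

Re=0.0007 Im=-0.0022

First d^4_{-3,-2}(β=2.7684), then the phase factors e^{-i(-3)α} and e^{-i(-2)γ}:
c=cos(2.768400/2)=0.185515, s=sin(2.768400/2)=0.982641; N=√[1·5040·2·720]=2693.993318
k∈{1,2} keeps every argument non-negative
  k=1: (−1)^0·2693.9933/(720)·0.1855^7·0.9826^1 = +0.000028
  k=2: (−1)^1·2693.9933/(240)·0.1855^5·0.9826^3 = -0.002340
d^4_{-3,-2}(2.7684) = +0.000028 -0.002340 = -0.002312
Phases: e^{-i·(-3)·5.0348}=-0.823318+0.567580i, e^{-i·(-2)·5.9626}=+0.801396-0.598134i ⇒ D=+0.000741-0.002191i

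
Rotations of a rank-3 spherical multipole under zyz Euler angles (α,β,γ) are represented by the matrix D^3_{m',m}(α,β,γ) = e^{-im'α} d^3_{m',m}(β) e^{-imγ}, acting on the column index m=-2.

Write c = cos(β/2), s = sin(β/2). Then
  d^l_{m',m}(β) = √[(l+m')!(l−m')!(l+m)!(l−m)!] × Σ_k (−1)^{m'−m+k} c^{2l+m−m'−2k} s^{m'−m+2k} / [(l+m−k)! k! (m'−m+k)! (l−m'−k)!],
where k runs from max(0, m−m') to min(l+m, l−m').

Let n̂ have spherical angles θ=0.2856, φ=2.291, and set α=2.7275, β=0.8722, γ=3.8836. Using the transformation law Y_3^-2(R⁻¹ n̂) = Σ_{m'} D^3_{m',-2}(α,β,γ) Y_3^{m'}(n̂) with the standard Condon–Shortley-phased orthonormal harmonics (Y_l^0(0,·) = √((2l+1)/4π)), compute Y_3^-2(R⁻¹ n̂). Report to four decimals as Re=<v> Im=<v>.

Re=0.1348 Im=0.2478

Need the full column D^3_{m',-2} for m'=−3..3 at α=2.7275, β=0.8722, γ=3.8836.
cos(β/2)=0.906406, sin(β/2)=0.422408
d^3_{-3,-2}: single k=1 term ⇒ +0.633025;  D = -0.614619-0.151539i
d^3_{-2,-2}: k∈[0..1] ⇒ +0.554545 -0.602178 = -0.047633;  D = -0.037751-0.029047i
d^3_{-1,-2}: k∈[0..1] ⇒ -0.817232 +0.354972 = -0.462261;  D = +0.221974+0.405478i
d^3_{0,-2}: k∈[0..1] ⇒ +0.659653 -0.143263 = +0.516390;  D = +0.044757+0.514447i
d^3_{1,-2}: k∈[0..1] ⇒ -0.354972 +0.038546 = -0.316425;  D = -0.101730+0.299627i
d^3_{2,-2}: k∈[0..1] ⇒ +0.130780 -0.005681 = +0.125100;  D = -0.084483+0.092264i
d^3_{3,-2}: single k=0 term ⇒ -0.029858;  D = -0.027320+0.012047i
Y_3^{m'}(θ=0.2856,φ=2.291) and Σ D·Y over m':
  (-0.6146-0.1515i)·(+0.0078-0.0052i)  (-0.0378-0.0290i)·(-0.0101+0.0772i)  (+0.2220+0.4055i)·(-0.2164-0.2466i)  (+0.0448+0.5144i)·(+0.5740+0.0000i)  (-0.1017+0.2996i)·(+0.2164-0.2466i)  (-0.0845+0.0923i)·(-0.0101-0.0772i)  (-0.0273+0.0120i)·(-0.0078-0.0052i)
Y_3^-2(R⁻¹ n̂) = +0.134850+0.247775i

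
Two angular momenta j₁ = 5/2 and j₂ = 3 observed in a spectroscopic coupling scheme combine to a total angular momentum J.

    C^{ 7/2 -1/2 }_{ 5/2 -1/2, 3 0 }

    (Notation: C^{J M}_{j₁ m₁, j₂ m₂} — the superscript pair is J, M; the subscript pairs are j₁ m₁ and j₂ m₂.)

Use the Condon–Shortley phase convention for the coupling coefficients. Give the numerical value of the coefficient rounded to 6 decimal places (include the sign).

−√(4/21) = -0.436436

j₁+j₂−J=2  J+j₁−j₂=3  J−j₁+j₂=4  j₁+j₂+J+1=10
(j₁±m₁, j₂±m₂, J±M) = (2,3,3,3,3,4)
P² = 6912/175
sum k=0..2:
  [0] +1/72 = 1/72
  [1] −1/8 = -1/8
  [2] +1/24 = 1/24
S = -5/72
C² = P²·S² = 4/21 ; C = -0.436436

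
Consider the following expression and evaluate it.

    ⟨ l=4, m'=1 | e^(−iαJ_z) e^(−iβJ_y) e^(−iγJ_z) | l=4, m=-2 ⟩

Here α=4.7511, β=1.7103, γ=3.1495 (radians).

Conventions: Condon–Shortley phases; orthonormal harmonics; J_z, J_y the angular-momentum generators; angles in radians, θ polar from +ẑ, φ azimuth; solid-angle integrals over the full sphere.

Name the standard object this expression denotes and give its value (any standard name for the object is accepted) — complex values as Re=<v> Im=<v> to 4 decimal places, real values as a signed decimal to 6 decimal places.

This is a Wigner D-matrix element — the rotation-matrix element ⟨l m'| R(α,β,γ) |l m⟩ in the angular-momentum basis.
Split into d^4_{1,-2}(β=1.7103) × two z-phases.
Half-angle: c=0.656105, s=0.754669. N=√(120·6·2·720)=1018.233765
k: max(0,(-2)−(1))=0 … min(4+(-2),4−(1))=2
  k=0: (−1)^3·1018.2338/(72)·0.6561^5·0.7547^3 = -0.739014
  k=1: (−1)^4·1018.2338/(48)·0.6561^3·0.7547^5 = +1.466596
  k=2: (−1)^5·1018.2338/(240)·0.6561^1·0.7547^7 = -0.388067
d^4_{1,-2}(1.7103) = -0.739014 +1.466596 -0.388067 = +0.339514
D = (+0.038701+0.999251i)·(+0.339514)·(+0.999875+0.015814i) = +0.007773+0.339425i

Wigner D-matrix element, Re=0.0078 Im=0.3394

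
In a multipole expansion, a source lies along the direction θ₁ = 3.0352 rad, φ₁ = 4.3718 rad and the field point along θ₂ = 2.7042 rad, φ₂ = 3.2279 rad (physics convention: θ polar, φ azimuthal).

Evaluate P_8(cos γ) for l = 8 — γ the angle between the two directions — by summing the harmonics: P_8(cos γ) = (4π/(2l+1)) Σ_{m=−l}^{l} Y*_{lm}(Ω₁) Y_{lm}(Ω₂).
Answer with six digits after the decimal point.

Expand P_8 via completeness: Σ_{m} conj(Y_{8,m}) at Ω₁ times Y_{8,m} at Ω₂ —
  m=-8: (-0.00000 - 0.00000j) × (0.00041 - 0.00034j) = -0.00000 + 0.00000j  (running Σ = -0.00000 + 0.00000j)
  m=-7: (-0.00000 + 0.00000j) × (0.00376 - 0.00260j) = -0.00000 + 0.00000j  (running Σ = -0.00000 + 0.00000j)
  m=-6: (0.00000 + 0.00001j) × (0.02136 - 0.01217j) = 0.00000 + 0.00000j  (running Σ = 0.00000 + 0.00000j)
  m=-5: (0.00013 - 0.00002j) × (0.08492 - 0.03911j) = 0.00001 - 0.00001j  (running Σ = 0.00001 - 0.00001j)
  m=-4: (0.00035 - 0.00163j) × (0.24013 - 0.08636j) = -0.00006 - 0.00042j  (running Σ = -0.00005 - 0.00043j)
  m=-3: (-0.01368 - 0.00837j) × (0.46070 - 0.12203j) = -0.00732 - 0.00219j  (running Σ = -0.00737 - 0.00261j)
  m=-2: (-0.08491 + 0.06883j) × (0.50187 - 0.08750j) = -0.03659 + 0.04197j  (running Σ = -0.04396 + 0.03936j)
  m=-1: (0.15826 + 0.44654j) × (0.05788 - 0.00501j) = 0.01140 + 0.02505j  (running Σ = -0.03257 + 0.06441j)
  m=0: (0.93782 + 0.00000j) × (-0.47303 + 0.00000j) = -0.44362 + 0.00000j  (running Σ = -0.47618 + 0.06441j)
  m=1: (-0.15826 + 0.44654j) × (-0.05788 - 0.00501j) = 0.01140 - 0.02505j  (running Σ = -0.46479 + 0.03936j)
  m=2: (-0.08491 - 0.06883j) × (0.50187 + 0.08750j) = -0.03659 - 0.04197j  (running Σ = -0.50138 - 0.00261j)
  m=3: (0.01368 - 0.00837j) × (-0.46070 - 0.12203j) = -0.00732 + 0.00219j  (running Σ = -0.50870 - 0.00043j)
  m=4: (0.00035 + 0.00163j) × (0.24013 + 0.08636j) = -0.00006 + 0.00042j  (running Σ = -0.50876 - 0.00001j)
  m=5: (-0.00013 - 0.00002j) × (-0.08492 - 0.03911j) = 0.00001 + 0.00001j  (running Σ = -0.50875 + 0.00000j)
  m=6: (0.00000 - 0.00001j) × (0.02136 + 0.01217j) = 0.00000 - 0.00000j  (running Σ = -0.50875 + 0.00000j)
  m=7: (0.00000 + 0.00000j) × (-0.00376 - 0.00260j) = -0.00000 - 0.00000j  (running Σ = -0.50875 + 0.00000j)
  m=8: (-0.00000 + 0.00000j) × (0.00041 + 0.00034j) = -0.00000 - 0.00000j  (running Σ = -0.50875 + 0.00000j)
Total Σ_m = -0.50875 + 0.00000j. Multiply by 0.739198: -0.37607 + 0.00000j. P_8(cos γ) = -0.376068

-0.376068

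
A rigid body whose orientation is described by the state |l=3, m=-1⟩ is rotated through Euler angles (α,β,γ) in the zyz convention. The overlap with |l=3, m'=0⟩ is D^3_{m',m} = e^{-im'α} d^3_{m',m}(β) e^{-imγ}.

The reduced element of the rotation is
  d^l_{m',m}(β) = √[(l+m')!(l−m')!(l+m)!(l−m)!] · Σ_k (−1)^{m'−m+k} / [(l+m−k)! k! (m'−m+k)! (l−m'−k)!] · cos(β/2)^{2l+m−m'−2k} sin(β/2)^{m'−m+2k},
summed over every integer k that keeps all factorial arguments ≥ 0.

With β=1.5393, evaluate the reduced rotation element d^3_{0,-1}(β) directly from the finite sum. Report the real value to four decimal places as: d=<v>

d=0.4307

d^3_{0,-1}(β=1.5393) via the finite sum:
c=cos(1.539300/2)=0.718154, s=sin(1.539300/2)=0.695884; N=√[6·6·2·24]=41.569219
The bounds max(0,m−m')=0 and min(l+m,l−m')=2 give 3 terms
  k=0: (−1)^1·41.5692/(12)·0.7182^5·0.6959^1 = -0.460486
  k=1: (−1)^2·41.5692/(4)·0.7182^3·0.6959^3 = +1.297106
  k=2: (−1)^3·41.5692/(12)·0.7182^1·0.6959^5 = -0.405969
d^3_{0,-1}(1.5393) = -0.460486 +1.297106 -0.405969 = +0.430652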